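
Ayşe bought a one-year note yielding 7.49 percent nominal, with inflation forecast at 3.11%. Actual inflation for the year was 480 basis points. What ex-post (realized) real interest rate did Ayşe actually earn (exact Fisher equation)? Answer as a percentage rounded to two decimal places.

2.57%

Ex-post: (1 + 0.0749)/(1 + 0.0480) − 1 = 2.5668%
So the realized real rate is 2.57%.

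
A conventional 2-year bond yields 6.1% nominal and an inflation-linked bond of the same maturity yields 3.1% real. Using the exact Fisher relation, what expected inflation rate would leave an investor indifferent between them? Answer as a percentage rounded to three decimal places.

2.910%

(1 + π) = (1 + i)/(1 + r) = 1.06100 / 1.03100 = 1.029098
Break-even inflation = 1.029098 − 1 → 2.910%.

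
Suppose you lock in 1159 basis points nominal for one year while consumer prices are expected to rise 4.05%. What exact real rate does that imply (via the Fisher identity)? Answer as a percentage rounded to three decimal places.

7.247%

By the Fisher identity, 1 + r = (1 + i)/(1 + π).
1 + r = 1.11590 / 1.04050 = 1.0724652
r = 1.0724652 − 1 = 7.24652%, i.e. 7.247%.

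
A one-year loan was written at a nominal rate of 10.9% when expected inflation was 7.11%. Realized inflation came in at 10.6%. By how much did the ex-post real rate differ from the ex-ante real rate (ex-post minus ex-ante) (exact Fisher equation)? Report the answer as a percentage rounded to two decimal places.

-3.27%

Ex-ante: (1 + 0.1090)/(1 + 0.0711) − 1 = 3.5384%
Ex-post: (1 + 0.1090)/(1 + 0.1060) − 1 = 0.2712%
Difference (ex-post − ex-ante) = -3.2672% → -3.27%.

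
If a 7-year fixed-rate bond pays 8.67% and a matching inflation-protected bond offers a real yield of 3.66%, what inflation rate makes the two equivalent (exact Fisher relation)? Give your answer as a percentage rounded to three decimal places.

(1 + π) = (1 + i)/(1 + r) = 1.08670 / 1.03660 = 1.048331
Break-even inflation = 1.048331 − 1 → 4.833%.

4.833%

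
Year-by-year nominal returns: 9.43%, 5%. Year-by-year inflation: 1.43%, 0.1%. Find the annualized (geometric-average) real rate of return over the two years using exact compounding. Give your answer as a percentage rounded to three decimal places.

Nominal growth factor = 1.0943 × 1.0500 = 1.14901500
Price-level growth factor = 1.0143 × 1.0010 = 1.01531430
Real growth factor = 1.14901500 / 1.01531430 = 1.13168405
Annualized real rate = 1.13168405^(1/2) − 1 = 6.3806% → 6.381%.

6.381%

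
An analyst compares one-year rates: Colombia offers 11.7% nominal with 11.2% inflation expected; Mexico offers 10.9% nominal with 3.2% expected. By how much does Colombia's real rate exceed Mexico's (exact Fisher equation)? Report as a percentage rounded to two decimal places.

-7.01%

Colombia: (1 + 0.1170)/(1 + 0.1120) − 1 = 0.4496%
Mexico: (1 + 0.1090)/(1 + 0.0320) − 1 = 7.4612%
Differential = 0.4496% − 7.4612% = -7.0116% → -7.01%.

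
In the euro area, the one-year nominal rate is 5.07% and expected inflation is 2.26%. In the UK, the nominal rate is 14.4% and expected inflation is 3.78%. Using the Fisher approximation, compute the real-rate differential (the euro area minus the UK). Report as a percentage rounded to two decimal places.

-7.81%

The euro area: 5.07% − 2.26% = 2.810%
The UK: 14.4% − 3.78% = 10.620%
Differential = -7.810% → -7.81%.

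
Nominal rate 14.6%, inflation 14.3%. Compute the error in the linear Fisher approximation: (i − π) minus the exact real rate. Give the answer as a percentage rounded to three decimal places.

Approximate: r ≈ 14.600% − 14.300% = 0.3000%
Exact: (1 + 0.1460)/(1 + 0.1430) − 1 = 0.26247%
Error = 0.3000% − 0.26247% = 0.03753% → 0.038%.

0.038%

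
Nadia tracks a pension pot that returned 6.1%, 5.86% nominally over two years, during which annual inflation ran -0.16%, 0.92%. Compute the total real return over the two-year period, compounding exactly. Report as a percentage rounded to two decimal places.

11.47%

Nominal growth factor = 1.0610 × 1.0586 = 1.123175
Price-level growth factor = 0.9984 × 1.0092 = 1.007585
Real growth factor = 1.123175 / 1.007585 = 1.114719
Total real return = 1.114719 − 1 → 11.47%.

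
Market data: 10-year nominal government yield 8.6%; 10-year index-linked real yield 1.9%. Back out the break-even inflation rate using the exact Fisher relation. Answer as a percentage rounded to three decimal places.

(1 + π) = (1 + i)/(1 + r) = 1.08600 / 1.01900 = 1.065751
Break-even inflation = 1.065751 − 1 → 6.575%.

6.575%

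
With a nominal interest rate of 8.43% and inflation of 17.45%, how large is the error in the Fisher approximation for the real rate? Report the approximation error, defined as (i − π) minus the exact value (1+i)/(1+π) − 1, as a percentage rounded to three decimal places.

-1.340%

Approximate: r ≈ 8.430% − 17.450% = -9.0200%
Exact: (1 + 0.0843)/(1 + 0.1745) − 1 = -7.6799%
Error = -9.0200% − (-7.6799%) = -1.3401% → -1.340%.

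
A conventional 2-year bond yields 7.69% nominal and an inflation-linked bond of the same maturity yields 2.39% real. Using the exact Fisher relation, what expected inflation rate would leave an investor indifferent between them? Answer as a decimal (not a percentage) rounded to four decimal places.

0.0518

(1 + π) = (1 + i)/(1 + r) = 1.07690 / 1.02390 = 1.051763
Break-even inflation = 1.051763 − 1 → 0.0518.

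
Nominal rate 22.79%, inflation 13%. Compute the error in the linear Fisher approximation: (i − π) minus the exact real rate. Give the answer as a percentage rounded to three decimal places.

1.126%

Approximate: r ≈ 22.790% − 13.000% = 9.7900%
Exact: (1 + 0.2279)/(1 + 0.1300) − 1 = 8.6637%
Error = 9.7900% − 8.6637% = 1.1263% → 1.126%.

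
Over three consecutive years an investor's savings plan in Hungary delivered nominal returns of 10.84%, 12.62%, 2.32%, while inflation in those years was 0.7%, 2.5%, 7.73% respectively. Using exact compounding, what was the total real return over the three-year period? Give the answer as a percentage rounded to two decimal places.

Nominal growth factor = 1.1084 × 1.1262 × 1.0232 = 1.277240
Price-level growth factor = 1.0070 × 1.0250 × 1.0773 = 1.111962
Real growth factor = 1.277240 / 1.111962 = 1.148636
Total real return = 1.148636 − 1 → 14.86%.

14.86%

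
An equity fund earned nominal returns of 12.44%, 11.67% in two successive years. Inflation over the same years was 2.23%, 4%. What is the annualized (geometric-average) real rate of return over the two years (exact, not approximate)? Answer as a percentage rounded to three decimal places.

8.673%

Compound the nominal returns: 1.1244 × 1.1167 = 1.25561748.
Compound inflation: 1.0223 × 1.0400 = 1.06319200.
Deflate: 1.25561748 / 1.06319200 = 1.18098846.
Annualized real rate = 1.18098846^(1/2) − 1 = 8.6733% → 8.673%.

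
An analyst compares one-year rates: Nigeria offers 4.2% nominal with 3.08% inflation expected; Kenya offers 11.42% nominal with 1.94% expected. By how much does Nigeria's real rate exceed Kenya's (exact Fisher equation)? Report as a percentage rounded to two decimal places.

Nigeria: (1 + 0.0420)/(1 + 0.0308) − 1 = 1.0865%
Kenya: (1 + 0.1142)/(1 + 0.0194) − 1 = 9.2996%
Differential = 1.0865% − 9.2996% = -8.2131% → -8.21%.

-8.21%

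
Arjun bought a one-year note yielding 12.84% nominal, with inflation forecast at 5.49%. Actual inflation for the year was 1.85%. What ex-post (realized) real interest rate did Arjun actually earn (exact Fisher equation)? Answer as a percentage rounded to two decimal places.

Ex-post: (1 + 0.1284)/(1 + 0.0185) − 1 = 10.7904%
So the realized real rate is 10.79%.

10.79%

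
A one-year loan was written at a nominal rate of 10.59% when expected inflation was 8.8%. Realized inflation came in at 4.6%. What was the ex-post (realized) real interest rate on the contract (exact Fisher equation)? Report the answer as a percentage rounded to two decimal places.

Ex-post: (1 + 0.1059)/(1 + 0.0460) − 1 = 5.7266%
So the realized real rate is 5.73%.

5.73%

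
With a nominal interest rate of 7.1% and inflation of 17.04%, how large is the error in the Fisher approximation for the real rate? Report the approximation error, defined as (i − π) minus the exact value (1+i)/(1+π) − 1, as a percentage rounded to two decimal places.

Approximate: r ≈ 7.100% − 17.040% = -9.9400%
Exact: (1 + 0.0710)/(1 + 0.1704) − 1 = -8.4928%
Error = -9.9400% − (-8.4928%) = -1.4472% → -1.45%.

-1.45%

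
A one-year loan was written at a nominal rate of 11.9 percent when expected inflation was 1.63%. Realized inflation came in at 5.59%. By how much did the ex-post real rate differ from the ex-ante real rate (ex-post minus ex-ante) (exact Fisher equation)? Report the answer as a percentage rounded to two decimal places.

-4.13%

Ex-ante: (1 + 0.1190)/(1 + 0.0163) − 1 = 10.1053%
Ex-post: (1 + 0.1190)/(1 + 0.0559) − 1 = 5.9759%
Difference (ex-post − ex-ante) = -4.1293% → -4.13%.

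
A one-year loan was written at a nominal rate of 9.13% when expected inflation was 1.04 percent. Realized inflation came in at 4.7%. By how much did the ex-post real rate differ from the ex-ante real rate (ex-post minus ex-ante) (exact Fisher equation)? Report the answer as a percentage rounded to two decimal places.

Ex-ante: (1 + 0.0913)/(1 + 0.0104) − 1 = 8.0067%
Ex-post: (1 + 0.0913)/(1 + 0.0470) − 1 = 4.2311%
Difference (ex-post − ex-ante) = -3.7756% → -3.78%.

-3.78%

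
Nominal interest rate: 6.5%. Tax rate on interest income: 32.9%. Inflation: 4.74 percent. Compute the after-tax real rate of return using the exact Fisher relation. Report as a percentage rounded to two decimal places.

After-tax nominal return = 6.5% × (1 − 0.329) = 4.3615%.
1 + r = 1.043615 / 1.04740 = 0.996386
After-tax real rate = 0.996386 − 1 → -0.36%.

-0.36%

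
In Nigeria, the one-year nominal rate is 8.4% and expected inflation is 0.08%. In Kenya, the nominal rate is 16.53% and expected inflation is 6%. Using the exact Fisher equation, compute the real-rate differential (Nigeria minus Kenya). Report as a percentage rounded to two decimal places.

-1.62%

Nigeria: (1 + 0.0840)/(1 + 0.0008) − 1 = 8.3133%
Kenya: (1 + 0.1653)/(1 + 0.0600) − 1 = 9.9340%
Differential = 8.3133% − 9.9340% = -1.6206% → -1.62%.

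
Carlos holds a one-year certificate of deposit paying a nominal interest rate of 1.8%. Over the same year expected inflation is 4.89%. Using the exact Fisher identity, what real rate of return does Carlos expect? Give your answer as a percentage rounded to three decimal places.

By the Fisher identity, 1 + r = (1 + i)/(1 + π).
1 + r = 1.01800 / 1.04890 = 0.970541
r = 0.970541 − 1 = -2.9459%, i.e. -2.946%.

-2.946%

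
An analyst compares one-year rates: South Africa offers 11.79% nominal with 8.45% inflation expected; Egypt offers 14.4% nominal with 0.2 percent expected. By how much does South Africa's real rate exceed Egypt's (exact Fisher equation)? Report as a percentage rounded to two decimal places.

South Africa: (1 + 0.1179)/(1 + 0.0845) − 1 = 3.0798%
Egypt: (1 + 0.1440)/(1 + 0.0020) − 1 = 14.1717%
Differential = 3.0798% − 14.1717% = -11.0919% → -11.09%.

-11.09%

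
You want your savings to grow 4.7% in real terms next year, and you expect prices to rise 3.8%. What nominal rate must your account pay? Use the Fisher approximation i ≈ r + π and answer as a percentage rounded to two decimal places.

i ≈ r + π = 4.7% + 3.8% = 8.50%.

8.50%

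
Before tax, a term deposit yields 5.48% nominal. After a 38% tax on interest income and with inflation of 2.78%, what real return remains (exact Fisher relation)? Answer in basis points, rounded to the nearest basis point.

60 basis points

After-tax nominal return = 5.48% × (1 − 0.38) = 3.3976%.
1 + r = 1.033976 / 1.02780 = 1.006009
After-tax real rate = 1.006009 − 1 → 60 basis points.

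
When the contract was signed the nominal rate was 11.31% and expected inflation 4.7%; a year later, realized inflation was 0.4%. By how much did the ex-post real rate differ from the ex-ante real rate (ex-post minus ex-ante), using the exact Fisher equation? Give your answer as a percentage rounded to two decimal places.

Ex-ante: (1 + 0.1131)/(1 + 0.0470) − 1 = 6.3133%
Ex-post: (1 + 0.1131)/(1 + 0.0040) − 1 = 10.8665%
Difference (ex-post − ex-ante) = 4.5533% → 4.55%.

4.55%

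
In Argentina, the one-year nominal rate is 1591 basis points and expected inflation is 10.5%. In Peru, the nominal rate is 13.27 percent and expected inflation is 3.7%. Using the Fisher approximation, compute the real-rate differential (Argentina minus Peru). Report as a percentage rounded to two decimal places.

Argentina: 15.91% − 10.5% = 5.410%
Peru: 13.27% − 3.7% = 9.570%
Differential = -4.160% → -4.16%.

-4.16%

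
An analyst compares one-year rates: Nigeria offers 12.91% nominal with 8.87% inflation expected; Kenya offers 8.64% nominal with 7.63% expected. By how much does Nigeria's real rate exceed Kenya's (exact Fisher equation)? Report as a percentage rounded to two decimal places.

2.77%

Nigeria: (1 + 0.1291)/(1 + 0.0887) − 1 = 3.7108%
Kenya: (1 + 0.0864)/(1 + 0.0763) − 1 = 0.9384%
Differential = 3.7108% − 0.9384% = 2.7724% → 2.77%.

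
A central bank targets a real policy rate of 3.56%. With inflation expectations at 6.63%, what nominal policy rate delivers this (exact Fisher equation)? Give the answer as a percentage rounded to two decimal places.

10.43%

(1 + i) = (1 + r)(1 + π) = 1.03560 × 1.06630 = 1.10426028
i = 1.10426028 − 1, so the required nominal rate is 10.43%.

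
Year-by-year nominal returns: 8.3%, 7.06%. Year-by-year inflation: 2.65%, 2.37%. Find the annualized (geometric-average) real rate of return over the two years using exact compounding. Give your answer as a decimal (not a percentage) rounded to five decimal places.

Compound the nominal returns: 1.0830 × 1.0706 = 1.15945980.
Compound inflation: 1.0265 × 1.0237 = 1.05082805.
Deflate: 1.15945980 / 1.05082805 = 1.10337728.
Annualized real rate = 1.10337728^(1/2) − 1 = 5.0418% → 0.05042.

0.05042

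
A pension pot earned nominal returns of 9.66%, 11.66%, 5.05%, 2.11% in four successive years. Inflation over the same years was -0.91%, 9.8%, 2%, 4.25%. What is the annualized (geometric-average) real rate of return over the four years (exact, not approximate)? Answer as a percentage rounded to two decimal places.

3.22%

Nominal growth factor = 1.0966 × 1.1166 × 1.0505 × 1.0211 = 1.31343988
Price-level growth factor = 0.9909 × 1.0980 × 1.0200 × 1.0425 = 1.15693352
Real growth factor = 1.31343988 / 1.15693352 = 1.13527688
Annualized real rate = 1.13527688^(1/4) − 1 = 3.2228% → 3.22%.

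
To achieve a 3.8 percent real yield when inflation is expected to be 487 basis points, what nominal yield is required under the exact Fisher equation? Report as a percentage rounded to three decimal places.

(1 + i) = (1 + r)(1 + π) = 1.03800 × 1.04870 = 1.0885506
i = 1.0885506 − 1, so the required nominal rate is 8.855%.

8.855%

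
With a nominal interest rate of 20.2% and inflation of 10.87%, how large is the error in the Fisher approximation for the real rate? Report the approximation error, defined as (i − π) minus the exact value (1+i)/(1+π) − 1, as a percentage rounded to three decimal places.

0.915%

Approximate: r ≈ 20.200% − 10.870% = 9.3300%
Exact: (1 + 0.2020)/(1 + 0.1087) − 1 = 8.4153%
Error = 9.3300% − 8.4153% = 0.9147% → 0.915%.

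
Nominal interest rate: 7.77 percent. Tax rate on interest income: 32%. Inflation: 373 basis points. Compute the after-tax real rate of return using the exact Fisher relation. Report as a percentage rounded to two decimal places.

After-tax nominal return = 7.77% × (1 − 0.32) = 5.2836%.
1 + r = 1.052836 / 1.03730 = 1.014977
After-tax real rate = 1.014977 − 1 → 1.50%.

1.50%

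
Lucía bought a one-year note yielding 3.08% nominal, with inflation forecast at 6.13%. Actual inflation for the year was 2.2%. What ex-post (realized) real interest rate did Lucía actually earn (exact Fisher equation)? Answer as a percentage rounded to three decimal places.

0.861%

Ex-post: (1 + 0.0308)/(1 + 0.0220) − 1 = 0.8611%
So the realized real rate is 0.861%.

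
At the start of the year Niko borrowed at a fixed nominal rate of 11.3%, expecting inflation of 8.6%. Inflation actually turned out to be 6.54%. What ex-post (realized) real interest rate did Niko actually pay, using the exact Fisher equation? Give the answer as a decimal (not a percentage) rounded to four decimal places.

0.0447

Ex-post: (1 + 0.1130)/(1 + 0.0654) − 1 = 4.4678%
So the realized real rate is 0.0447.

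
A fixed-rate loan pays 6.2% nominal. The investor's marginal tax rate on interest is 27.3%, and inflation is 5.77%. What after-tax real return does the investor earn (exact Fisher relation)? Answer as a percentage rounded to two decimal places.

After-tax nominal return = 6.2% × (1 − 0.273) = 4.5074%.
1 + r = 1.045074 / 1.05770 = 0.988063
After-tax real rate = 0.988063 − 1 → -1.19%.

-1.19%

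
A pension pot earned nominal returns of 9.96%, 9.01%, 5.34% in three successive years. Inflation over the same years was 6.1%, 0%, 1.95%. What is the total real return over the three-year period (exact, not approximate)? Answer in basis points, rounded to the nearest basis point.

1673 basis points

Nominal growth factor = 1.0996 × 1.0901 × 1.0534 = 1.262683
Price-level growth factor = 1.0610 × 1.0000 × 1.0195 = 1.081690
Real growth factor = 1.262683 / 1.081690 = 1.167325
Total real return = 1.167325 − 1 → 1673 basis points.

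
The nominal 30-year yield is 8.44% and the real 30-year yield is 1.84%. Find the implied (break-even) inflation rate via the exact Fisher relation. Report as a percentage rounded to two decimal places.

(1 + π) = (1 + i)/(1 + r) = 1.08440 / 1.01840 = 1.064808
Break-even inflation = 1.064808 − 1 → 6.48%.

6.48%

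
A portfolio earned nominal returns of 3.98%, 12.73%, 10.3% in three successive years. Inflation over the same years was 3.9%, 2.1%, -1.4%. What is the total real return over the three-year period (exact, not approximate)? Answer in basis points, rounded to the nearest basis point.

Nominal growth factor = 1.0398 × 1.1273 × 1.1030 = 1.292900
Price-level growth factor = 1.0390 × 1.0210 × 0.9860 = 1.045968
Real growth factor = 1.292900 / 1.045968 = 1.236080
Total real return = 1.236080 − 1 → 2361 basis points.

2361 basis points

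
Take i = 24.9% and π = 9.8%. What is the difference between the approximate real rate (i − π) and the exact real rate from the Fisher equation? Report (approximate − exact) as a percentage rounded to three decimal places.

Approximate: r ≈ 24.900% − 9.800% = 15.1000%
Exact: (1 + 0.2490)/(1 + 0.0980) − 1 = 13.7523%
Error = 15.1000% − 13.7523% = 1.3477% → 1.348%.

1.348%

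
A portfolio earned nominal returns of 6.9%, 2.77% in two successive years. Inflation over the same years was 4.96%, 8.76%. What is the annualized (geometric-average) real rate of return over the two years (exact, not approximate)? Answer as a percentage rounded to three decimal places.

-1.899%

Compound the nominal returns: 1.0690 × 1.0277 = 1.098611300.
Compound inflation: 1.0496 × 1.0876 = 1.141544960.
Deflate: 1.098611300 / 1.141544960 = 0.962389865.
Annualized real rate = 0.962389865^(1/2) − 1 = -1.89853% → -1.899%.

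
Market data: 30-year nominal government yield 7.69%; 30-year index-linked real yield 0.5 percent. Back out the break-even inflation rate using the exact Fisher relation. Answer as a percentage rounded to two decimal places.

7.15%

(1 + π) = (1 + i)/(1 + r) = 1.07690 / 1.00500 = 1.071542
Break-even inflation = 1.071542 − 1 → 7.15%.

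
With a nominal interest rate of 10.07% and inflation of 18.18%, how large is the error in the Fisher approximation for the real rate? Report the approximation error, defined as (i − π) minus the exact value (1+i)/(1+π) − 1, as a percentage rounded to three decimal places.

-1.248%

Approximate: r ≈ 10.070% − 18.180% = -8.1100%
Exact: (1 + 0.1007)/(1 + 0.1818) − 1 = -6.8624%
Error = -8.1100% − (-6.8624%) = -1.2476% → -1.248%.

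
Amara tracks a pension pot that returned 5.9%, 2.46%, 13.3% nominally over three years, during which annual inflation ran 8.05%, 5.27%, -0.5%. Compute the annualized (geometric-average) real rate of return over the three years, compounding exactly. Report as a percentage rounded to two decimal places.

Compound the nominal returns: 1.0590 × 1.0246 × 1.1330 = 1.22936324.
Compound inflation: 1.0805 × 1.0527 × 0.9950 = 1.13175514.
Deflate: 1.22936324 / 1.13175514 = 1.08624489.
Annualized real rate = 1.08624489^(1/3) − 1 = 2.7959% → 2.80%.

2.80%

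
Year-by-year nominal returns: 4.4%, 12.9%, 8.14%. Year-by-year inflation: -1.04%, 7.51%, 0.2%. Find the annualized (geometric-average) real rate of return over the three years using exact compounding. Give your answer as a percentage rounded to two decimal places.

Compound the nominal returns: 1.0440 × 1.1290 × 1.0814 = 1.27462023.
Compound inflation: 0.9896 × 1.0751 × 1.0020 = 1.06604680.
Deflate: 1.27462023 / 1.06604680 = 1.19565129.
Annualized real rate = 1.19565129^(1/3) − 1 = 6.1373% → 6.14%.

6.14%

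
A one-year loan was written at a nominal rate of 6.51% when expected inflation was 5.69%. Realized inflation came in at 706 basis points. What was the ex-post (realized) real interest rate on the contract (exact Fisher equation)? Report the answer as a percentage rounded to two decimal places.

-0.51%

Ex-post: (1 + 0.0651)/(1 + 0.0706) − 1 = -0.5137%
So the realized real rate is -0.51%.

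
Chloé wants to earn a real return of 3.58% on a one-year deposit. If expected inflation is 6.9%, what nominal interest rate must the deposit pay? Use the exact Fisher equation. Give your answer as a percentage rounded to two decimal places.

(1 + i) = (1 + r)(1 + π) = 1.03580 × 1.06900 = 1.1072702
i = 1.1072702 − 1, so the required nominal rate is 10.73%.

10.73%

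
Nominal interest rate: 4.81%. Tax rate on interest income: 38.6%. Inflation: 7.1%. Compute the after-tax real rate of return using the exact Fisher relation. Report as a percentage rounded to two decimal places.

-3.87%

After-tax nominal return = 4.81% × (1 − 0.386) = 2.95334%.
1 + r = 1.0295334 / 1.07100 = 0.961282
After-tax real rate = 0.961282 − 1 → -3.87%.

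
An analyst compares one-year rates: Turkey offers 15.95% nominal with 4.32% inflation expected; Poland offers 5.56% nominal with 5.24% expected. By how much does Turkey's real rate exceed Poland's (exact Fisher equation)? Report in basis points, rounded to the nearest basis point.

Turkey: (1 + 0.1595)/(1 + 0.0432) − 1 = 11.1484%
Poland: (1 + 0.0556)/(1 + 0.0524) − 1 = 0.3041%
Differential = 11.1484% − 0.3041% = 10.8443% → 1084 basis points.

1084 basis points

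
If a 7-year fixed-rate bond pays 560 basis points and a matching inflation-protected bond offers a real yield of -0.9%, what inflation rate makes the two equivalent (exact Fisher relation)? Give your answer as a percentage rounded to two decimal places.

6.56%

(1 + π) = (1 + i)/(1 + r) = 1.05600 / 0.99100 = 1.065590
Break-even inflation = 1.065590 − 1 → 6.56%.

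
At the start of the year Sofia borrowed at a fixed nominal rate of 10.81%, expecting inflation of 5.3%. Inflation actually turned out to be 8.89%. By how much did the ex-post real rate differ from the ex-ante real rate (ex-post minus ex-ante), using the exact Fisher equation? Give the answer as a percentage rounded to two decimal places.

-3.47%

Ex-ante: (1 + 0.1081)/(1 + 0.0530) − 1 = 5.2327%
Ex-post: (1 + 0.1081)/(1 + 0.0889) − 1 = 1.7632%
Difference (ex-post − ex-ante) = -3.4694% → -3.47%.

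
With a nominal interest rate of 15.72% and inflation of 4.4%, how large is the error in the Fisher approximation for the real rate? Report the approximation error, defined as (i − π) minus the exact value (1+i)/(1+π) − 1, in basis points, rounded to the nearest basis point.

Approximate: r ≈ 15.720% − 4.400% = 11.3200%
Exact: (1 + 0.1572)/(1 + 0.0440) − 1 = 10.8429%
Error = 11.3200% − 10.8429% = 0.4771% → 48 basis points.

48 basis points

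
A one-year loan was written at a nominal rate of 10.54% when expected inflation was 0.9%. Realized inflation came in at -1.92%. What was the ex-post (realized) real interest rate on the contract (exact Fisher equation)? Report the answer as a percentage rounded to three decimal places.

12.704%

Ex-post: (1 + 0.1054)/(1 − 0.0192) − 1 = 12.7039%
So the realized real rate is 12.704%.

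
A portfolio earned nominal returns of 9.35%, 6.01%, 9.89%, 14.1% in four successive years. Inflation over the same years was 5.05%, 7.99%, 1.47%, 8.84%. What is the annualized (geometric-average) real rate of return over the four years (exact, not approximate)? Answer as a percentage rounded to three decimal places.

Compound the nominal returns: 1.0935 × 1.0601 × 1.0989 × 1.1410 = 1.45348127.
Compound inflation: 1.0505 × 1.0799 × 1.0147 × 1.0884 = 1.25286937.
Deflate: 1.45348127 / 1.25286937 = 1.16012196.
Annualized real rate = 1.16012196^(1/4) − 1 = 3.7829% → 3.783%.

3.783%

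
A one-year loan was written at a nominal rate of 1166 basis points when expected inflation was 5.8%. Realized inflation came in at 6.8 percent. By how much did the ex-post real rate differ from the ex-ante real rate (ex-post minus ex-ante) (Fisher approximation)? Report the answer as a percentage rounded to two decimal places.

-1.00%

Ex-ante: 11.66% − 5.8% = 5.860%
Ex-post: 11.66% − 6.8% = 4.860%
Difference (ex-post − ex-ante) = -1.0000% → -1.00%.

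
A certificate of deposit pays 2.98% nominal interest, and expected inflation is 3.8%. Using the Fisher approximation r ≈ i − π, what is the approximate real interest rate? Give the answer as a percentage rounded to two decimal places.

-0.82%

r ≈ i − π = 2.98% − 3.8% = -0.82%.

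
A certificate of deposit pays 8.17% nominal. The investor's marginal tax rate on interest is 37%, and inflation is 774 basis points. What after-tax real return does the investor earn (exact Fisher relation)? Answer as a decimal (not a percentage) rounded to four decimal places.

-0.0241

After-tax nominal return = 8.17% × (1 − 0.37) = 5.1471%.
1 + r = 1.051471 / 1.07740 = 0.975934
After-tax real rate = 0.975934 − 1 → -0.0241.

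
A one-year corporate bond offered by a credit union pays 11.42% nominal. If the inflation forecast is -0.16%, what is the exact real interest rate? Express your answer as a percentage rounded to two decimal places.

11.60%

By the Fisher relation, 1 + r = (1 + i)/(1 + π).
1 + r = 1.11420 / 0.99840 = 1.115986
r = 1.115986 − 1 = 11.5986%, i.e. 11.60%.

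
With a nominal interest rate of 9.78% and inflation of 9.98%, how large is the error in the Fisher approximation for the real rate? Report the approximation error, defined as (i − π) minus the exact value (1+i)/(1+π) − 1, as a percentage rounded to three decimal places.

-0.018%

Approximate: r ≈ 9.780% − 9.980% = -0.2000%
Exact: (1 + 0.0978)/(1 + 0.0998) − 1 = -0.1819%
Error = -0.2000% − (-0.1819%) = -0.0181% → -0.018%.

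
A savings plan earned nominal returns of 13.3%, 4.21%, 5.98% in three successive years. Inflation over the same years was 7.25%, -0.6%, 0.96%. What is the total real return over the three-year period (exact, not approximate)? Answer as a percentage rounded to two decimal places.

Compound the nominal returns: 1.1330 × 1.0421 × 1.0598 = 1.251305.
Compound inflation: 1.0725 × 0.9940 × 1.0096 = 1.076299.
Deflate: 1.251305 / 1.076299 = 1.162600.
Total real return = 1.162600 − 1 → 16.26%.

16.26%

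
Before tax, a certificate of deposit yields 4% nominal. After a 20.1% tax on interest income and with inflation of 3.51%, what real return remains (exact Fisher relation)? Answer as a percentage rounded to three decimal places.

-0.303%

After-tax nominal return = 4% × (1 − 0.201) = 3.1960%.
1 + r = 1.03196 / 1.03510 = 0.996966
After-tax real rate = 0.996966 − 1 → -0.303%.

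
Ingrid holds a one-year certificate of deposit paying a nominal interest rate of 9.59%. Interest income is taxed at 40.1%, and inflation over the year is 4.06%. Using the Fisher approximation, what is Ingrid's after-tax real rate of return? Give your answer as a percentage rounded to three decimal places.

1.684%

After-tax nominal return = 9.59% × (1 − 0.401) = 5.74441%.
r ≈ 5.74441% − 4.06% → 1.684%.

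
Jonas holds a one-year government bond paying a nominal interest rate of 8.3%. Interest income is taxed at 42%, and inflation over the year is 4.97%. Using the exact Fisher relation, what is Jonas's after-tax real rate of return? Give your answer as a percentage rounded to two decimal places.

-0.15%

After-tax nominal return = 8.3% × (1 − 0.42) = 4.8140%.
1 + r = 1.04814 / 1.04970 = 0.998514
After-tax real rate = 0.998514 − 1 → -0.15%.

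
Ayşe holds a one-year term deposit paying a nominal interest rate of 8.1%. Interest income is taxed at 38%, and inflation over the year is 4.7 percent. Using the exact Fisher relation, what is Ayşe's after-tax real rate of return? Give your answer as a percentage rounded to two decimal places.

0.31%

After-tax nominal return = 8.1% × (1 − 0.38) = 5.0220%.
1 + r = 1.05022 / 1.04700 = 1.003075
After-tax real rate = 1.003075 − 1 → 0.31%.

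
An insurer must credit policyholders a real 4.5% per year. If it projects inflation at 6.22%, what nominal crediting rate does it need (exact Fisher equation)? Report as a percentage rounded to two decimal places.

11.00%

(1 + i) = (1 + r)(1 + π) = 1.04500 × 1.06220 = 1.109999
i = 1.109999 − 1, so the required nominal rate is 11.00%.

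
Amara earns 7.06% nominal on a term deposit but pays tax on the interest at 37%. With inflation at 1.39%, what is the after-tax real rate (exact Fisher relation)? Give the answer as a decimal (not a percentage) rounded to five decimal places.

0.03016

After-tax nominal return = 7.06% × (1 − 0.37) = 4.4478%.
1 + r = 1.044478 / 1.01390 = 1.030159
After-tax real rate = 1.030159 − 1 → 0.03016.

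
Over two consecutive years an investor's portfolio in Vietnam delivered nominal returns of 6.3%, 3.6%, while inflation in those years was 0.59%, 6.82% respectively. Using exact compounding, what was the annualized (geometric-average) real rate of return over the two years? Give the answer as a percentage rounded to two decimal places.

Nominal growth factor = 1.0630 × 1.0360 = 1.10126800
Price-level growth factor = 1.0059 × 1.0682 = 1.07450238
Real growth factor = 1.10126800 / 1.07450238 = 1.02490978
Annualized real rate = 1.02490978^(1/2) − 1 = 1.2378% → 1.24%.

1.24%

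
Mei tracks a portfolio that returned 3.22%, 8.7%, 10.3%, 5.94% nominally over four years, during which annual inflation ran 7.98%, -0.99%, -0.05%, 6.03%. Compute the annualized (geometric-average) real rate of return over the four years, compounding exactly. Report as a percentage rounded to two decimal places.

Compound the nominal returns: 1.0322 × 1.0870 × 1.1030 × 1.0594 = 1.31107906.
Compound inflation: 1.0798 × 0.9901 × 0.9995 × 1.0603 = 1.13301052.
Deflate: 1.31107906 / 1.13301052 = 1.15716406.
Annualized real rate = 1.15716406^(1/4) − 1 = 3.7167% → 3.72%.

3.72%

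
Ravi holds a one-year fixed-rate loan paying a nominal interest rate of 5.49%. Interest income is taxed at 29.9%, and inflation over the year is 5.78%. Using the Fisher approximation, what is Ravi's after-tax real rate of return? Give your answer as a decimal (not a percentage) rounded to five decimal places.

After-tax nominal return = 5.49% × (1 − 0.299) = 3.84849%.
r ≈ 3.84849% − 5.78% → -0.01932.

-0.01932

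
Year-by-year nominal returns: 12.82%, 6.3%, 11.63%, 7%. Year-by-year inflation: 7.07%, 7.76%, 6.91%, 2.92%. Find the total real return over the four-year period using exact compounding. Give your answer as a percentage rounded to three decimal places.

12.834%

Nominal growth factor = 1.1282 × 1.0630 × 1.1163 × 1.0700 = 1.432465
Price-level growth factor = 1.0707 × 1.0776 × 1.0691 × 1.0292 = 1.269532
Real growth factor = 1.432465 / 1.269532 = 1.128342
Total real return = 1.128342 − 1 → 12.834%.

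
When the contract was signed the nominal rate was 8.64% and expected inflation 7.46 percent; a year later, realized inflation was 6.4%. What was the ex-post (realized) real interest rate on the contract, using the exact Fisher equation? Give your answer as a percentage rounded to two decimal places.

2.11%

Ex-post: (1 + 0.0864)/(1 + 0.0640) − 1 = 2.1053%
So the realized real rate is 2.11%.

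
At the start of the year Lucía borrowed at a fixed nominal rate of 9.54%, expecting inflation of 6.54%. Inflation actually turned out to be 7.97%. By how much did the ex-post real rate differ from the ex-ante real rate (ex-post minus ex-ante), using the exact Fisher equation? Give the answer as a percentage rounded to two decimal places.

Ex-ante: (1 + 0.0954)/(1 + 0.0654) − 1 = 2.8158%
Ex-post: (1 + 0.0954)/(1 + 0.0797) − 1 = 1.4541%
Difference (ex-post − ex-ante) = -1.3617% → -1.36%.

-1.36%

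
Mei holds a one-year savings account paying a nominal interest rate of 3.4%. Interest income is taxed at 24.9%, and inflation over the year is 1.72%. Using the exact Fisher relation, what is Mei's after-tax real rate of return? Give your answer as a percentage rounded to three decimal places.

After-tax nominal return = 3.4% × (1 − 0.249) = 2.5534%.
1 + r = 1.025534 / 1.01720 = 1.008193
After-tax real rate = 1.008193 − 1 → 0.819%.

0.819%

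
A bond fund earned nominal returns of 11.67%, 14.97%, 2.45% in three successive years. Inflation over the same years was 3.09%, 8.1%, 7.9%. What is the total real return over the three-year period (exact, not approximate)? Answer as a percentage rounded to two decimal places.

Compound the nominal returns: 1.1167 × 1.1497 × 1.0245 = 1.315325.
Compound inflation: 1.0309 × 1.0810 × 1.0790 = 1.202441.
Deflate: 1.315325 / 1.202441 = 1.093879.
Total real return = 1.093879 − 1 → 9.39%.

9.39%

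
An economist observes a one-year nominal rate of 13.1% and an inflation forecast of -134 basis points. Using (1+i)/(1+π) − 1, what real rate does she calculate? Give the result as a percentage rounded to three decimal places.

14.636%

By the Fisher relation, 1 + r = (1 + i)/(1 + π).
1 + r = 1.13100 / 0.98660 = 1.146361
r = 1.146361 − 1 = 14.6361%, i.e. 14.636%.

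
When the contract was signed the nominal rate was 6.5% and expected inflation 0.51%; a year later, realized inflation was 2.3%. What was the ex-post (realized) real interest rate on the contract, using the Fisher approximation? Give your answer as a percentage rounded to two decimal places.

Ex-post: 6.5% − 2.3% = 4.200%
So the realized real rate is 4.20%.

4.20%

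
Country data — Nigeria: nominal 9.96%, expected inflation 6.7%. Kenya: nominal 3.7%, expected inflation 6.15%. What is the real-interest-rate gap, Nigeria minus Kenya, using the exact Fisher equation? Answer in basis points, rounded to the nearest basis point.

Nigeria: (1 + 0.0996)/(1 + 0.0670) − 1 = 3.0553%
Kenya: (1 + 0.0370)/(1 + 0.0615) − 1 = -2.3081%
Differential = 3.0553% − (-2.3081%) = 5.3633% → 536 basis points.

536 basis points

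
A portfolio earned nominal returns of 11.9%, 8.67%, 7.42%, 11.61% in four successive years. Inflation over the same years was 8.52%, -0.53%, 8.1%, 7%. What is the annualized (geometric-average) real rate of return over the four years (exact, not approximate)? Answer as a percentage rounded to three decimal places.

Nominal growth factor = 1.1190 × 1.0867 × 1.0742 × 1.1161 = 1.45790092
Price-level growth factor = 1.0852 × 0.9947 × 1.0810 × 1.0700 = 1.24856563
Real growth factor = 1.45790092 / 1.24856563 = 1.16766062
Annualized real rate = 1.16766062^(1/4) − 1 = 3.9511% → 3.951%.

3.951%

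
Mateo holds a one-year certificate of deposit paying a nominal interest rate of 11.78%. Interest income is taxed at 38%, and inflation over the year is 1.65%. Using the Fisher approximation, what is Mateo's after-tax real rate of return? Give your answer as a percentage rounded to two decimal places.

5.65%

After-tax nominal return = 11.78% × (1 − 0.38) = 7.3036%.
r ≈ 7.3036% − 1.65% → 5.65%.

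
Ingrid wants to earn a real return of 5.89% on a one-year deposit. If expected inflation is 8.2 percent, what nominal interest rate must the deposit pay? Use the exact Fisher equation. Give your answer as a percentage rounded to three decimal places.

(1 + i) = (1 + r)(1 + π) = 1.05890 × 1.08200 = 1.1457298
i = 1.1457298 − 1, so the required nominal rate is 14.573%.

14.573%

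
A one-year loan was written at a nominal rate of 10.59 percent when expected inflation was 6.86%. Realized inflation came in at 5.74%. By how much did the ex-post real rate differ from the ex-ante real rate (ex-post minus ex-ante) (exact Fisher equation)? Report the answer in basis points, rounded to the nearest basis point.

Ex-ante: (1 + 0.1059)/(1 + 0.0686) − 1 = 3.4905%
Ex-post: (1 + 0.1059)/(1 + 0.0574) − 1 = 4.5867%
Difference (ex-post − ex-ante) = 1.0962% → 110 basis points.

110 basis points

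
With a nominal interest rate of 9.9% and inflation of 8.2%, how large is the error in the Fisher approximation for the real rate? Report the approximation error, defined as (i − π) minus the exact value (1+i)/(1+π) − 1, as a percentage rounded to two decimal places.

0.13%

Approximate: r ≈ 9.900% − 8.200% = 1.7000%
Exact: (1 + 0.0990)/(1 + 0.0820) − 1 = 1.5712%
Error = 1.7000% − 1.5712% = 0.1288% → 0.13%.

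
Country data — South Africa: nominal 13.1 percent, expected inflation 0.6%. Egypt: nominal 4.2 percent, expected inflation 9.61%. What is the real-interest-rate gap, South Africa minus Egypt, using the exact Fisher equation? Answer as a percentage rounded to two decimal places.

South Africa: (1 + 0.1310)/(1 + 0.0060) − 1 = 12.4254%
Egypt: (1 + 0.0420)/(1 + 0.0961) − 1 = -4.9357%
Differential = 12.4254% − (-4.9357%) = 17.3611% → 17.36%.

17.36%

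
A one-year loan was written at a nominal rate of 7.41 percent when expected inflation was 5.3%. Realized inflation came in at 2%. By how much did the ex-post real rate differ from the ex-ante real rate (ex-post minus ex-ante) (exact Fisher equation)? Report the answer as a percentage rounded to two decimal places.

3.30%

Ex-ante: (1 + 0.0741)/(1 + 0.0530) − 1 = 2.0038%
Ex-post: (1 + 0.0741)/(1 + 0.0200) − 1 = 5.3039%
Difference (ex-post − ex-ante) = 3.3001% → 3.30%.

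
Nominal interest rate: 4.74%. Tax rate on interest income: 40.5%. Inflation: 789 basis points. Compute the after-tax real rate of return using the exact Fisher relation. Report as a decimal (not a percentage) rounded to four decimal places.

After-tax nominal return = 4.74% × (1 − 0.405) = 2.8203%.
1 + r = 1.028203 / 1.07890 = 0.953010
After-tax real rate = 0.953010 − 1 → -0.0470.

-0.0470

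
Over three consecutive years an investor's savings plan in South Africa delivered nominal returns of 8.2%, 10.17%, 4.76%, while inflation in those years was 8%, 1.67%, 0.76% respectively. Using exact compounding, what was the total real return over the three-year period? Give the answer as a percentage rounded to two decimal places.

12.87%

Nominal growth factor = 1.0820 × 1.1017 × 1.0476 = 1.248780
Price-level growth factor = 1.0800 × 1.0167 × 1.0076 = 1.106381
Real growth factor = 1.248780 / 1.106381 = 1.128707
Total real return = 1.128707 − 1 → 12.87%.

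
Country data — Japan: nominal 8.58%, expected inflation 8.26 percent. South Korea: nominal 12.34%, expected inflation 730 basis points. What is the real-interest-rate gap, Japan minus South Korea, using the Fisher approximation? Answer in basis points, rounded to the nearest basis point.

-472 basis points

Japan: 8.58% − 8.26% = 0.320%
South Korea: 12.34% − 7.3% = 5.040%
Differential = -4.720% → -472 basis points.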